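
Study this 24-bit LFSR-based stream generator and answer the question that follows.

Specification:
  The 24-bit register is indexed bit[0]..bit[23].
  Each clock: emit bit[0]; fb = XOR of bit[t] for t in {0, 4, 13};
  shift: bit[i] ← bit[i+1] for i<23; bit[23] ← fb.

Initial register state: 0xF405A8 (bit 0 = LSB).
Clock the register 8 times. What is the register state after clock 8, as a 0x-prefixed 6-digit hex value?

reg_0 = 0xF405A8
clock 1: out=0, reg = 0x7A02D4
clock 2: out=0, reg = 0xBD016A
clock 3: out=0, reg = 0x5E80B5
clock 4: out=1, reg = 0x2F405A
clock 5: out=0, reg = 0x97A02D
clock 6: out=1, reg = 0x4BD016
clock 7: out=0, reg = 0xA5E80B
clock 8: out=1, reg = 0x52F405

0x52F405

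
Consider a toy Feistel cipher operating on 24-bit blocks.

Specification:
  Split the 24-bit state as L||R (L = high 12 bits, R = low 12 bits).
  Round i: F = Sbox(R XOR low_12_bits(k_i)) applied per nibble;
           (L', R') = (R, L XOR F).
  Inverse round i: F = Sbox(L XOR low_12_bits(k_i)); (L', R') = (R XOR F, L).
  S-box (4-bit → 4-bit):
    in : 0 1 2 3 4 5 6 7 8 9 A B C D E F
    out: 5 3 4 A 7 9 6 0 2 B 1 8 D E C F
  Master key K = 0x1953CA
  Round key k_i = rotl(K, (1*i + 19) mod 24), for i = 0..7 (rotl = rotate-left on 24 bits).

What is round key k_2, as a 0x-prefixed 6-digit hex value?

0x432A79

K = 0x1953CA
k_0 = rotl(K, (1*0+19) mod 24) = rotl(K, 19) = 0x50CA9E
k_1 = rotl(K, (1*1+19) mod 24) = rotl(K, 20) = 0xA1953C
k_2 = rotl(K, (1*2+19) mod 24) = rotl(K, 21) = 0x432A79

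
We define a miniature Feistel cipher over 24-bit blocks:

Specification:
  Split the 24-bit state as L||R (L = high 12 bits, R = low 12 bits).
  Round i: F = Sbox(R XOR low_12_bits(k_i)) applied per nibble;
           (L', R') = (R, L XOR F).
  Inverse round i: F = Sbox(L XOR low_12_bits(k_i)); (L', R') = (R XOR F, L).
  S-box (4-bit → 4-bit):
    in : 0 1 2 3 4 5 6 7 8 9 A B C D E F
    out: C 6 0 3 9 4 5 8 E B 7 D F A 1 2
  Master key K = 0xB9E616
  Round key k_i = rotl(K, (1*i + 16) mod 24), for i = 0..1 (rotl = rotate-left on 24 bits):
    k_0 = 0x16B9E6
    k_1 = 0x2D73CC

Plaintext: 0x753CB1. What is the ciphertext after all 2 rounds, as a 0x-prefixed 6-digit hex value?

0x31B019

s_0 = plaintext = 0x753CB1
s_1 = Round(s_0, k_0) = 0xCB131B
s_2 = Round(s_1, k_1) = 0x31B019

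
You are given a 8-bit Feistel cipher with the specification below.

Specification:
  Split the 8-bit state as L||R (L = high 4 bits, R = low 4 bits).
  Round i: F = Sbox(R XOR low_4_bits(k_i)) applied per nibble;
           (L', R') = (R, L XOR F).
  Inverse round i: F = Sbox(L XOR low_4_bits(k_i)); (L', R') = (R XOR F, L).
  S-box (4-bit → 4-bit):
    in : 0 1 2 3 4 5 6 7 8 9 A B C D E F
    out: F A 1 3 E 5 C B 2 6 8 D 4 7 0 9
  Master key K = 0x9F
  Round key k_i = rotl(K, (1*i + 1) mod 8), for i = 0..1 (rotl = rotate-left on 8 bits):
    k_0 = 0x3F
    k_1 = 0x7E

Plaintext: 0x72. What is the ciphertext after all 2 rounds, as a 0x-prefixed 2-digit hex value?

s_0 = plaintext = 0x72
s_1 = Round(s_0, k_0) = 0x20
s_2 = Round(s_1, k_1) = 0x02

0x02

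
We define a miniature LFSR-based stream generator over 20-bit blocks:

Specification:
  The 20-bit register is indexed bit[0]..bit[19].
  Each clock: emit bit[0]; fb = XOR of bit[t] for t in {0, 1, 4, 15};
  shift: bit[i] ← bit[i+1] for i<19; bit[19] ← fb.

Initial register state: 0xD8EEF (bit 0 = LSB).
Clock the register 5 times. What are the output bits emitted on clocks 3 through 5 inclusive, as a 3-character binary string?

reg_0 = 0xD8EEF
clock 1: out=1, reg = 0xEC777
clock 2: out=1, reg = 0x763BB
clock 3: out=1, reg = 0xBB1DD
clock 4: out=1, reg = 0xDD8EE
clock 5: out=0, reg = 0x6EC77

110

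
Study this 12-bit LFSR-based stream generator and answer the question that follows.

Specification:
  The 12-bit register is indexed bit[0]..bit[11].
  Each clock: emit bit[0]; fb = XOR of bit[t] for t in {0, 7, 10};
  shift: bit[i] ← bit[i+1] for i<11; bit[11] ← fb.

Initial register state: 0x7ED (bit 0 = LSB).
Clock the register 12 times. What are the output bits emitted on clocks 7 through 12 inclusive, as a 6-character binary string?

111110

reg_0 = 0x7ED
clock 1: out=1, reg = 0xBF6
clock 2: out=0, reg = 0xDFB
clock 3: out=1, reg = 0xEFD
clock 4: out=1, reg = 0xF7E
clock 5: out=0, reg = 0xFBF
clock 6: out=1, reg = 0xFDF
clock 7: out=1, reg = 0xFEF
clock 8: out=1, reg = 0xFF7
clock 9: out=1, reg = 0xFFB
clock 10: out=1, reg = 0xFFD
clock 11: out=1, reg = 0xFFE
clock 12: out=0, reg = 0x7FF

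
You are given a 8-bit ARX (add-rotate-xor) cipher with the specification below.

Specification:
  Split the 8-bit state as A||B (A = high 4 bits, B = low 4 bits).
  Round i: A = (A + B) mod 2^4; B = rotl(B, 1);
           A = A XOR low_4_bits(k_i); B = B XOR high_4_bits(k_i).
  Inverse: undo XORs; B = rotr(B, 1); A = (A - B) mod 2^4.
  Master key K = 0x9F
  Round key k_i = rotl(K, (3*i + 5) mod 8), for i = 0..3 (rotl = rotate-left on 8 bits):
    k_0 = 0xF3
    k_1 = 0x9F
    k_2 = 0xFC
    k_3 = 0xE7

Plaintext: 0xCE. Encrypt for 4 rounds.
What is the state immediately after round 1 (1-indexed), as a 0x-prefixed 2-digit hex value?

s_0 = plaintext = 0xCE
s_1 = Round(s_0, k_0) = 0x92
s_2 = Round(s_1, k_1) = 0x4D
s_3 = Round(s_2, k_2) = 0xD4
s_4 = Round(s_3, k_3) = 0x66

0x92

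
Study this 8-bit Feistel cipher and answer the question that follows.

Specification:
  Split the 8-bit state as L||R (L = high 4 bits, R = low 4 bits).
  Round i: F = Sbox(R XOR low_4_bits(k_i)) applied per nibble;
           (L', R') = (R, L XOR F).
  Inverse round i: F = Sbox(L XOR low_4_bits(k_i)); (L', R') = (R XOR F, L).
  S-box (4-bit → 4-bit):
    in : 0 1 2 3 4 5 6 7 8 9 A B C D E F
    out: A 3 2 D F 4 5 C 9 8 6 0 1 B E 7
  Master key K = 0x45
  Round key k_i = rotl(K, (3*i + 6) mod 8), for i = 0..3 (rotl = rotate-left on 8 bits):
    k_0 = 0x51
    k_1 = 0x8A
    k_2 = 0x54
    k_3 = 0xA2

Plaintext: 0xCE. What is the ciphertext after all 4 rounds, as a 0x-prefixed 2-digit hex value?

s_0 = plaintext = 0xCE
s_1 = Round(s_0, k_0) = 0xEB
s_2 = Round(s_1, k_1) = 0xBD
s_3 = Round(s_2, k_2) = 0xD3
s_4 = Round(s_3, k_3) = 0x3E

0x3E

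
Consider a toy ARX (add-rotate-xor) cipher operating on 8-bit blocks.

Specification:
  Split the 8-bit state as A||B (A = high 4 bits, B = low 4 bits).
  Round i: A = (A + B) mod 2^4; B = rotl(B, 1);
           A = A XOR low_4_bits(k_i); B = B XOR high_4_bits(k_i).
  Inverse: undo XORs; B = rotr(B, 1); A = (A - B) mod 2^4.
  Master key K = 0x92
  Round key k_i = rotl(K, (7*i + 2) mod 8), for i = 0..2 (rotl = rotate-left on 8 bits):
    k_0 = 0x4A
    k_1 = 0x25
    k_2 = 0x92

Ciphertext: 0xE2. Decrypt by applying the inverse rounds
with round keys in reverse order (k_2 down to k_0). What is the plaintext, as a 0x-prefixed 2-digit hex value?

0x4D

s_0 = ciphertext = 0xE2
s_1 = InvRound(s_0, k_2) = 0xFD
s_2 = InvRound(s_1, k_1) = 0xBF
s_3 = InvRound(s_2, k_0) = 0x4D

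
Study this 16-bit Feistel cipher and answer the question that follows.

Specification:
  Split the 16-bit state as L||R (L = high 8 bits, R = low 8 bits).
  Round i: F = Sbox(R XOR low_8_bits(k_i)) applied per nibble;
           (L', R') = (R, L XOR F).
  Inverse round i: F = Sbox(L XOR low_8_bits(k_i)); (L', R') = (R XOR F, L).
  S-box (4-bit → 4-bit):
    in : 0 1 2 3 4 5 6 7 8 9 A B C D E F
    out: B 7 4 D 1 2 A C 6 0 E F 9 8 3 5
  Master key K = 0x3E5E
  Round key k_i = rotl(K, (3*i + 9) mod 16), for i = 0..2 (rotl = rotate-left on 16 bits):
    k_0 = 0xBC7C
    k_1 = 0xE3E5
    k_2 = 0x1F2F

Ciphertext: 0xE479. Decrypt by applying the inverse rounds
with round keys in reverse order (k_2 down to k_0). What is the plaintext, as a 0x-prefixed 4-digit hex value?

s_0 = ciphertext = 0xE479
s_1 = InvRound(s_0, k_2) = 0xE6E4
s_2 = InvRound(s_1, k_1) = 0x59E6
s_3 = InvRound(s_2, k_0) = 0xA459

0xA459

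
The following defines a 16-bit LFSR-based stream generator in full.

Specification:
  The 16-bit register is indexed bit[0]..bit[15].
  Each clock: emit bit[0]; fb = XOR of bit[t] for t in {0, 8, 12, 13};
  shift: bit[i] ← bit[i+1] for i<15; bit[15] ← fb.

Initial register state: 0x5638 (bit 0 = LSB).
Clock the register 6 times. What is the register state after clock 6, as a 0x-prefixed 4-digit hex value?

0xC558

reg_0 = 0x5638
clock 1: out=0, reg = 0xAB1C
clock 2: out=0, reg = 0x558E
clock 3: out=0, reg = 0x2AC7
clock 4: out=1, reg = 0x1563
clock 5: out=1, reg = 0x8AB1
clock 6: out=1, reg = 0xC558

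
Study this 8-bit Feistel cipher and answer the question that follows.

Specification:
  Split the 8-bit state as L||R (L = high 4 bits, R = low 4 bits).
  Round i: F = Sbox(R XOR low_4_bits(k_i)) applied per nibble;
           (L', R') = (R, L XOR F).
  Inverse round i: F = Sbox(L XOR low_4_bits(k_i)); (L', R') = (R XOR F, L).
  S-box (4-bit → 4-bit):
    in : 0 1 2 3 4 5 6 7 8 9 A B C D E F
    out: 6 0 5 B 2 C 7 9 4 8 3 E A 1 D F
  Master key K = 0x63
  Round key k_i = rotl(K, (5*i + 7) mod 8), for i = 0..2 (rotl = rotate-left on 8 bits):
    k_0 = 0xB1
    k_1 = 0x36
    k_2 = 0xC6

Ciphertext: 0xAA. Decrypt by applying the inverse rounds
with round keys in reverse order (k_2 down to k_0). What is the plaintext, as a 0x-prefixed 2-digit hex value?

0xAD

s_0 = ciphertext = 0xAA
s_1 = InvRound(s_0, k_2) = 0x0A
s_2 = InvRound(s_1, k_1) = 0xD0
s_3 = InvRound(s_2, k_0) = 0xAD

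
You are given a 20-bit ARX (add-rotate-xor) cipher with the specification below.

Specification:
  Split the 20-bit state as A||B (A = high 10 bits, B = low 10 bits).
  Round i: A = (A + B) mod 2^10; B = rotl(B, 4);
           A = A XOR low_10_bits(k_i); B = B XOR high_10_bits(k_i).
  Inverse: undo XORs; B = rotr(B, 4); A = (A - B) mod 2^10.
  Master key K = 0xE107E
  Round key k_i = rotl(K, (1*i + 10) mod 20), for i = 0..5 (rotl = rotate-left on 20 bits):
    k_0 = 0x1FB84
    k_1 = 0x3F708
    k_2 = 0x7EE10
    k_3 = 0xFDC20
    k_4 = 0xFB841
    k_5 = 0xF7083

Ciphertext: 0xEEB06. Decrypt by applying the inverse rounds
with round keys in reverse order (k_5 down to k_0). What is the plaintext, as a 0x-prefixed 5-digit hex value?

0xDF911

s_0 = ciphertext = 0xEEB06
s_1 = InvRound(s_0, k_5) = 0x2B28D
s_2 = InvRound(s_1, k_4) = 0x05CD6
s_3 = InvRound(s_2, k_3) = 0xF1472
s_4 = InvRound(s_3, k_2) = 0xDF658
s_5 = InvRound(s_4, k_1) = 0xC2D6A
s_6 = InvRound(s_5, k_0) = 0xDF911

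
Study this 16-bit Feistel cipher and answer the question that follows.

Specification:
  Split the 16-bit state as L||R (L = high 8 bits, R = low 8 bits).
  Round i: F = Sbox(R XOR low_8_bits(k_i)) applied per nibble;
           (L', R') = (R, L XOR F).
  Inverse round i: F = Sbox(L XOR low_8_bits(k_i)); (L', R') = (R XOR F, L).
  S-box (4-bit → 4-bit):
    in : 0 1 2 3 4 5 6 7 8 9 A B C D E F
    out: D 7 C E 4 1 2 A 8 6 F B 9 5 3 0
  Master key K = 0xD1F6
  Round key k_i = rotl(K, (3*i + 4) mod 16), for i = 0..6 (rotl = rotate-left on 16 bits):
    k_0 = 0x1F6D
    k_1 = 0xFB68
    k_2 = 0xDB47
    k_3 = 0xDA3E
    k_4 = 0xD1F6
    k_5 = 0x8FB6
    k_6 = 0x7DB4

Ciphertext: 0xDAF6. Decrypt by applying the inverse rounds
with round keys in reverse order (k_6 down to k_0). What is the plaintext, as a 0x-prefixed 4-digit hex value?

0x49B4

s_0 = ciphertext = 0xDAF6
s_1 = InvRound(s_0, k_6) = 0xD5DA
s_2 = InvRound(s_1, k_5) = 0xF4D5
s_3 = InvRound(s_2, k_4) = 0x09F4
s_4 = InvRound(s_3, k_3) = 0x1E09
s_5 = InvRound(s_4, k_2) = 0x1F1E
s_6 = InvRound(s_5, k_1) = 0xB41F
s_7 = InvRound(s_6, k_0) = 0x49B4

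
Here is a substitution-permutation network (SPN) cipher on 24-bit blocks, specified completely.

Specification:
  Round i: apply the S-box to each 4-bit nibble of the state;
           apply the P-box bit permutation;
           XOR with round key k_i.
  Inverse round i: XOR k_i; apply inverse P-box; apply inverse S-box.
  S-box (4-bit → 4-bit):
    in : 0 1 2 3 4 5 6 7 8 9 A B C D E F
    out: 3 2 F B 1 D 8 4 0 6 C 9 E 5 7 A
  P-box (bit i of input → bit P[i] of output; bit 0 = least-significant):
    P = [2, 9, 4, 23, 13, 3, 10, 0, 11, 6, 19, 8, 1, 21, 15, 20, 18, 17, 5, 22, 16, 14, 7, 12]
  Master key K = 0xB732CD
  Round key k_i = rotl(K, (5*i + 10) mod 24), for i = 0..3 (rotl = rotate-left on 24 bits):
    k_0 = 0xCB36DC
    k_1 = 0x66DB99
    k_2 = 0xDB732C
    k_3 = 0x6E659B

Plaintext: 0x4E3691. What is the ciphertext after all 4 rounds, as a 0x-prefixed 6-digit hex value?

s_0 = plaintext = 0x4E3691
s_1 = Round(s_0, k_0) = 0xFC31F6
s_2 = Round(s_1, k_1) = 0x948BF2
s_3 = Round(s_2, k_2) = 0x5F38B1
s_4 = Round(s_3, k_3) = 0x1D5718

0x1D5718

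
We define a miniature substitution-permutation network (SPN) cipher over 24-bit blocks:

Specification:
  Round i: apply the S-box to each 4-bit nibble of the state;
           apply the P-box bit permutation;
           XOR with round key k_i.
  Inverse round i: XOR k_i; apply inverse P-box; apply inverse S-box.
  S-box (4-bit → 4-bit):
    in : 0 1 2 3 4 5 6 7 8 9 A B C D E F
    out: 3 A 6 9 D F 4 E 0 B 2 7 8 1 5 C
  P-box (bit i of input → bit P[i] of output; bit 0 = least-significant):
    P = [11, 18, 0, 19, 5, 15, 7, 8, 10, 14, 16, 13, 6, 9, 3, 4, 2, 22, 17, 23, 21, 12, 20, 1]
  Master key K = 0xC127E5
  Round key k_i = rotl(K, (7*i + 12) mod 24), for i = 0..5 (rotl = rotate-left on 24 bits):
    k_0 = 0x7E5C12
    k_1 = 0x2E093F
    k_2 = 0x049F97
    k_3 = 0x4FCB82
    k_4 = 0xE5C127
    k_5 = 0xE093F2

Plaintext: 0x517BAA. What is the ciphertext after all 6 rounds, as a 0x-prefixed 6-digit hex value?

0x3B1E00

s_0 = plaintext = 0x517BAA
s_1 = Round(s_0, k_0) = 0x8B8A08
s_2 = Round(s_1, k_1) = 0x6CC91B
s_3 = Round(s_2, k_2) = 0x907286
s_4 = Round(s_3, k_3) = 0x2E999D
s_5 = Round(s_4, k_4) = 0xF73E53
s_6 = Round(s_5, k_5) = 0x3B1E00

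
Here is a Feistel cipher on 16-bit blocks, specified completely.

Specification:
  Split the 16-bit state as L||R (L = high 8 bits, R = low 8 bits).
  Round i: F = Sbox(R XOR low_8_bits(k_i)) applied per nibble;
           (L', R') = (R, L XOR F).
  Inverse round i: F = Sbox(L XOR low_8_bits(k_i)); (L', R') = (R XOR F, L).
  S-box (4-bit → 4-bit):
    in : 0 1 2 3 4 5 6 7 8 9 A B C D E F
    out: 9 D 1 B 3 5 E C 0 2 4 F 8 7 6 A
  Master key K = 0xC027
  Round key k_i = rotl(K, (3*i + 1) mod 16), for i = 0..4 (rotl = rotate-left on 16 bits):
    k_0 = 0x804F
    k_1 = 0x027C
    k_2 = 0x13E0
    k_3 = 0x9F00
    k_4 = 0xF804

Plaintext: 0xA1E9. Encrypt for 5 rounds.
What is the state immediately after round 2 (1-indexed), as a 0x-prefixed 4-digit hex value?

s_0 = plaintext = 0xA1E9
s_1 = Round(s_0, k_0) = 0xE9EF
s_2 = Round(s_1, k_1) = 0xEFC2
s_3 = Round(s_2, k_2) = 0xC2FE
s_4 = Round(s_3, k_3) = 0xFE64
s_5 = Round(s_4, k_4) = 0x6417

0xEFC2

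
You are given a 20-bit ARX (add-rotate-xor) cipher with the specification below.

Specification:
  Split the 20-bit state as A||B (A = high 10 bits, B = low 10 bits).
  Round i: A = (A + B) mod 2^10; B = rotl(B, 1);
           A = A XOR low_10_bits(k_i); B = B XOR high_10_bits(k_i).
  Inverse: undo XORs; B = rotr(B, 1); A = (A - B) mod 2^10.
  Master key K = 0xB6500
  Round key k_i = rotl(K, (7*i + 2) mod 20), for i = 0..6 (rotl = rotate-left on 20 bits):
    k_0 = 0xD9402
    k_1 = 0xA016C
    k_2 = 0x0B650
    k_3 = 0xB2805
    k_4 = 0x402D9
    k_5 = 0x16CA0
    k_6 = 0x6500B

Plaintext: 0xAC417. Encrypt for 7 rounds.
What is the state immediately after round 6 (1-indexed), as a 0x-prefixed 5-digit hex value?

s_0 = plaintext = 0xAC417
s_1 = Round(s_0, k_0) = 0xB2B4B
s_2 = Round(s_1, k_1) = 0xDE417
s_3 = Round(s_2, k_2) = 0x70003
s_4 = Round(s_3, k_3) = 0x71ACC
s_5 = Round(s_4, k_4) = 0x92C99
s_6 = Round(s_5, k_5) = 0x91169
s_7 = Round(s_6, k_6) = 0xE9B46

0x91169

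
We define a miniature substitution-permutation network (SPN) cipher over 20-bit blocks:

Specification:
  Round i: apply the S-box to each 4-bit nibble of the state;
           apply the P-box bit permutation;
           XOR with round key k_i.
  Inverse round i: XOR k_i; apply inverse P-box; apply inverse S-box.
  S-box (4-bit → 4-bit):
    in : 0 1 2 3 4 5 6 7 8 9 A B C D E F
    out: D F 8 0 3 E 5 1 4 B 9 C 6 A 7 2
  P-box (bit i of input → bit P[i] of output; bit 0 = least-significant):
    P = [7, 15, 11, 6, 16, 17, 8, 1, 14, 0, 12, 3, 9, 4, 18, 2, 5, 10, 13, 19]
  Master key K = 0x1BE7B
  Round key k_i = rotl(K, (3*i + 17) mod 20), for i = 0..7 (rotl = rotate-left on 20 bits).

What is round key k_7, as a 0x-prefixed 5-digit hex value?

0xC6F9E

K = 0x1BE7B
k_0 = rotl(K, (3*0+17) mod 20) = rotl(K, 17) = 0x637CF
k_1 = rotl(K, (3*1+17) mod 20) = rotl(K, 0) = 0x1BE7B
k_2 = rotl(K, (3*2+17) mod 20) = rotl(K, 3) = 0xDF3D8
k_3 = rotl(K, (3*3+17) mod 20) = rotl(K, 6) = 0xF9EC6
k_4 = rotl(K, (3*4+17) mod 20) = rotl(K, 9) = 0xCF637
k_5 = rotl(K, (3*5+17) mod 20) = rotl(K, 12) = 0x7B1BE
k_6 = rotl(K, (3*6+17) mod 20) = rotl(K, 15) = 0xD8DF3
k_7 = rotl(K, (3*7+17) mod 20) = rotl(K, 18) = 0xC6F9E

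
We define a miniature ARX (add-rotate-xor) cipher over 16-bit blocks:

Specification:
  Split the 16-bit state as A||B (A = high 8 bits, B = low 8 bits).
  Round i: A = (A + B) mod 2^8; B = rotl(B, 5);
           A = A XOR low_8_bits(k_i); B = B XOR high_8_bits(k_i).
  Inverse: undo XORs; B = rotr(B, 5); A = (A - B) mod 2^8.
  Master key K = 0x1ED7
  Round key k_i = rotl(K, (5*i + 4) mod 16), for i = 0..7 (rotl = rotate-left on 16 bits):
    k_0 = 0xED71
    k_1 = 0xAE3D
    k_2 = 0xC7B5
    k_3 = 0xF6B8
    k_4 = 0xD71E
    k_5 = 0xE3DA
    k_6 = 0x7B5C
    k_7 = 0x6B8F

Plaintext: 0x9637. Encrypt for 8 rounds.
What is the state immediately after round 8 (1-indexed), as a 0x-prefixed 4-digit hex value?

0x3273

s_0 = plaintext = 0x9637
s_1 = Round(s_0, k_0) = 0xBC0B
s_2 = Round(s_1, k_1) = 0xFACF
s_3 = Round(s_2, k_2) = 0x7C3E
s_4 = Round(s_3, k_3) = 0x0231
s_5 = Round(s_4, k_4) = 0x2DF1
s_6 = Round(s_5, k_5) = 0xC4DD
s_7 = Round(s_6, k_6) = 0xFDC0
s_8 = Round(s_7, k_7) = 0x3273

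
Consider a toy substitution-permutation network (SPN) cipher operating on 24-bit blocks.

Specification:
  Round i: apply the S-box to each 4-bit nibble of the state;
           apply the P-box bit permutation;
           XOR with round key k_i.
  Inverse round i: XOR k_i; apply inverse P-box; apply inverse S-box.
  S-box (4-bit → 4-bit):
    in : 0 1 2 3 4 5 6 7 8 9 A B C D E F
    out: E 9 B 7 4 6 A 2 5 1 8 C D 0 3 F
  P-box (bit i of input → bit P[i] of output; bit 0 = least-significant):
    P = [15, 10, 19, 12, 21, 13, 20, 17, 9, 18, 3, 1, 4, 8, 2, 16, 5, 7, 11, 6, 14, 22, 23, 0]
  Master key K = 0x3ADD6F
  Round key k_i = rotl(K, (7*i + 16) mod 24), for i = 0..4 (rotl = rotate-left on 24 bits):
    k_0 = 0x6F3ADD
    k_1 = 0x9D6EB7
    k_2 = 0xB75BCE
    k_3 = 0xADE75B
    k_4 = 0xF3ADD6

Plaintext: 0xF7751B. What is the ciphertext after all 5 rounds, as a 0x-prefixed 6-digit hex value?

s_0 = plaintext = 0xF7751B
s_1 = Round(s_0, k_0) = 0x816B54
s_2 = Round(s_1, k_1) = 0x040FDD
s_3 = Round(s_2, k_2) = 0x7250C1
s_4 = Round(s_3, k_3) = 0xDB76B5
s_5 = Round(s_4, k_4) = 0xEDA094

0xEDA094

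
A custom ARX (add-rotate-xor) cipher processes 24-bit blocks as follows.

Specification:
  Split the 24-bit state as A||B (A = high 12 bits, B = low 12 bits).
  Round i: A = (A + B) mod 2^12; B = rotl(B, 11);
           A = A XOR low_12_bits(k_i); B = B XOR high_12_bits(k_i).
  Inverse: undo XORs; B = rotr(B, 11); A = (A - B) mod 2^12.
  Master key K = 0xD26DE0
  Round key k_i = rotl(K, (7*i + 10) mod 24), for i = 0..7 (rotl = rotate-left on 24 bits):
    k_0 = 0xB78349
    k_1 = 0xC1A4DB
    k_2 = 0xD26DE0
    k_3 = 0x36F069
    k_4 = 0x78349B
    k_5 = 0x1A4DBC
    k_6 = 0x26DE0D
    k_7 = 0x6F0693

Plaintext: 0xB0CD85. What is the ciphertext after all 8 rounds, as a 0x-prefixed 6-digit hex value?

0x2114FB

s_0 = plaintext = 0xB0CD85
s_1 = Round(s_0, k_0) = 0xBD85BA
s_2 = Round(s_1, k_1) = 0x549EC7
s_3 = Round(s_2, k_2) = 0x9F0245
s_4 = Round(s_3, k_3) = 0xC5CA4D
s_5 = Round(s_4, k_4) = 0x232AA5
s_6 = Round(s_5, k_5) = 0x16BCF6
s_7 = Round(s_6, k_6) = 0x06C416
s_8 = Round(s_7, k_7) = 0x2114FB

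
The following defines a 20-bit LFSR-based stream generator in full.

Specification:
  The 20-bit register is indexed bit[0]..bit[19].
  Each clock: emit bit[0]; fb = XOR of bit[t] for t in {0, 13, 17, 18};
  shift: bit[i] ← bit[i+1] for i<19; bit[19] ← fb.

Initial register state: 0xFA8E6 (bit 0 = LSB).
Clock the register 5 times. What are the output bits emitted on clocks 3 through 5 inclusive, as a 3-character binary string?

100

reg_0 = 0xFA8E6
clock 1: out=0, reg = 0xFD473
clock 2: out=1, reg = 0xFEA39
clock 3: out=1, reg = 0x7F51C
clock 4: out=0, reg = 0xBFA8E
clock 5: out=0, reg = 0x5FD47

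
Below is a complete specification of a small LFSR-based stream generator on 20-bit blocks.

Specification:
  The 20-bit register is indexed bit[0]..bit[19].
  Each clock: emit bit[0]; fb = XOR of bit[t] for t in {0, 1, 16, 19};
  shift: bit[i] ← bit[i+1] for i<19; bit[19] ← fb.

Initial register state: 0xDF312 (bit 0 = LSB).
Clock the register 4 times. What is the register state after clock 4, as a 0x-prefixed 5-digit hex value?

reg_0 = 0xDF312
clock 1: out=0, reg = 0xEF989
clock 2: out=1, reg = 0x77CC4
clock 3: out=0, reg = 0xBBE62
clock 4: out=0, reg = 0xDDF31

0xDDF31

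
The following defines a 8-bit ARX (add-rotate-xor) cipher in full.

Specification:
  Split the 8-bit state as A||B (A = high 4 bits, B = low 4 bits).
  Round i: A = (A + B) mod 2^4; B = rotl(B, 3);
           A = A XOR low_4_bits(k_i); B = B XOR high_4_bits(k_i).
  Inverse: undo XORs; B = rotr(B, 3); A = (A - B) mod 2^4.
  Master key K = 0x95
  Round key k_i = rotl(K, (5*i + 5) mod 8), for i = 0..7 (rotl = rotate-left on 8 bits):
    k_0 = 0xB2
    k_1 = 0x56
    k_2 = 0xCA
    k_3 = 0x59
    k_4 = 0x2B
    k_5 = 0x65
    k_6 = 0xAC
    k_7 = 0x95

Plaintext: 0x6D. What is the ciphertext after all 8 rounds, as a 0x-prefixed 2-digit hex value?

0x2D

s_0 = plaintext = 0x6D
s_1 = Round(s_0, k_0) = 0x15
s_2 = Round(s_1, k_1) = 0x0F
s_3 = Round(s_2, k_2) = 0x53
s_4 = Round(s_3, k_3) = 0x1C
s_5 = Round(s_4, k_4) = 0x64
s_6 = Round(s_5, k_5) = 0xF4
s_7 = Round(s_6, k_6) = 0xF8
s_8 = Round(s_7, k_7) = 0x2D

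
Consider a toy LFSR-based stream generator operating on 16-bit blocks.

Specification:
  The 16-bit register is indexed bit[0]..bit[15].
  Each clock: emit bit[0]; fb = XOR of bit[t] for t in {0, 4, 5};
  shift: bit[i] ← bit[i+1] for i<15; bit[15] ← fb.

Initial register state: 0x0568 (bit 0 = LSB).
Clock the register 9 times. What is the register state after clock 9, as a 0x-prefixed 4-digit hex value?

reg_0 = 0x0568
clock 1: out=0, reg = 0x82B4
clock 2: out=0, reg = 0x415A
clock 3: out=0, reg = 0xA0AD
clock 4: out=1, reg = 0x5056
clock 5: out=0, reg = 0xA82B
clock 6: out=1, reg = 0x5415
clock 7: out=1, reg = 0x2A0A
clock 8: out=0, reg = 0x1505
clock 9: out=1, reg = 0x8A82

0x8A82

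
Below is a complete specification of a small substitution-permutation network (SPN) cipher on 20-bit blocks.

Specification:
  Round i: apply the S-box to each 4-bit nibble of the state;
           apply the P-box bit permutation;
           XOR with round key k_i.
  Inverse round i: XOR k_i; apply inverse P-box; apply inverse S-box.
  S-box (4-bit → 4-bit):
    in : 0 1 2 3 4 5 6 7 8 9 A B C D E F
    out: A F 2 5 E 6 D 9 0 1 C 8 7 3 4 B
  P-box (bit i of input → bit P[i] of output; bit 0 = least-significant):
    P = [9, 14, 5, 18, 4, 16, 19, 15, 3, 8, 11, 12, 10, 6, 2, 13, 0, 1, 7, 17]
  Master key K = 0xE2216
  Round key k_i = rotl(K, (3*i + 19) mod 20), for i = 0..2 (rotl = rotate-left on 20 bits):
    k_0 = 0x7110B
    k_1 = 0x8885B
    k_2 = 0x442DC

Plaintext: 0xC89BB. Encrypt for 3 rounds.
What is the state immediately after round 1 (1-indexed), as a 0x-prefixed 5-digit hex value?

s_0 = plaintext = 0xC89BB
s_1 = Round(s_0, k_0) = 0x39180
s_2 = Round(s_1, k_1) = 0xCD5D2
s_3 = Round(s_2, k_2) = 0x50F0F

0x39180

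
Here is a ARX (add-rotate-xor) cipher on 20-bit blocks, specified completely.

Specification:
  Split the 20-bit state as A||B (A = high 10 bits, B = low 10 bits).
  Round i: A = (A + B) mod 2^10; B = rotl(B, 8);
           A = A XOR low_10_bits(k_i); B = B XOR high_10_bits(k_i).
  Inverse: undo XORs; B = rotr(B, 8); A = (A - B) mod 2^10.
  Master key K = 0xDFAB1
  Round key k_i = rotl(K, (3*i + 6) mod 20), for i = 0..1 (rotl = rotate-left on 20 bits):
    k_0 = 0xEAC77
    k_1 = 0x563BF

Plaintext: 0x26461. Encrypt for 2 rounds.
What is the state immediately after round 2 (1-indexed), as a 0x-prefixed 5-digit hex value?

s_0 = plaintext = 0x26461
s_1 = Round(s_0, k_0) = 0x236B3
s_2 = Round(s_1, k_1) = 0x3FEF4

0x3FEF4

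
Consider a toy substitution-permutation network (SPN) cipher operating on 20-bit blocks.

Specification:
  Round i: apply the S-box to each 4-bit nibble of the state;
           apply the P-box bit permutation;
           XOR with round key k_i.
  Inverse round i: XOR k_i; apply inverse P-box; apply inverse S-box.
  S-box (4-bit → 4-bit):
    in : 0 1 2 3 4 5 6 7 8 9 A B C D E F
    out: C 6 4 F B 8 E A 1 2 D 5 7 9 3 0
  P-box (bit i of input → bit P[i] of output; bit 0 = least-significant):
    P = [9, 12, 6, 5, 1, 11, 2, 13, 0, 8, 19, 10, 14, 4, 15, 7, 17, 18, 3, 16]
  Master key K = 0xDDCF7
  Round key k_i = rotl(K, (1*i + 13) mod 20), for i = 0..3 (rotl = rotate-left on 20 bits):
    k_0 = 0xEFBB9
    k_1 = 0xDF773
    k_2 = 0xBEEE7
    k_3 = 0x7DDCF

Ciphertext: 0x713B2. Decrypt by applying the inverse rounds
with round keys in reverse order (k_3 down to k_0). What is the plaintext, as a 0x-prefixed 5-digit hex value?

0xFB3DD

s_0 = ciphertext = 0x713B2
s_1 = InvRound(s_0, k_3) = 0x2CD1A
s_2 = InvRound(s_1, k_2) = 0x07C0A
s_3 = InvRound(s_2, k_1) = 0x61C9A
s_4 = InvRound(s_3, k_0) = 0xFB3DD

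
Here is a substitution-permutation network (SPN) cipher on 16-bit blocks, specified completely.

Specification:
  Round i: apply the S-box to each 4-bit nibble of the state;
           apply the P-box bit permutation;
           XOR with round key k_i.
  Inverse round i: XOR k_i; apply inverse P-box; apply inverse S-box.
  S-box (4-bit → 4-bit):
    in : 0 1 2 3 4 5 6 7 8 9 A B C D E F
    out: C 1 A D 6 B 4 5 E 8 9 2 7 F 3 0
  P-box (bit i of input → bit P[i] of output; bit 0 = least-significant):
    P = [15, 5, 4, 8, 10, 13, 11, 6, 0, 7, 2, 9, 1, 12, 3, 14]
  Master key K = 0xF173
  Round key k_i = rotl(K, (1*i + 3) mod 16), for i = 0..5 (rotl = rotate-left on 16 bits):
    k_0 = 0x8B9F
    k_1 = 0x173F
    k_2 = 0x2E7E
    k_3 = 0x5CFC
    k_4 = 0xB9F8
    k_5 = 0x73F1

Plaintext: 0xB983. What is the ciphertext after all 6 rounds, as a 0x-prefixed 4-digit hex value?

s_0 = plaintext = 0xB983
s_1 = Round(s_0, k_0) = 0x30CF
s_2 = Round(s_1, k_1) = 0x7931
s_3 = Round(s_2, k_2) = 0xA034
s_4 = Round(s_3, k_3) = 0x128A
s_5 = Round(s_4, k_4) = 0x123A
s_6 = Round(s_5, k_5) = 0xFC33

0xFC33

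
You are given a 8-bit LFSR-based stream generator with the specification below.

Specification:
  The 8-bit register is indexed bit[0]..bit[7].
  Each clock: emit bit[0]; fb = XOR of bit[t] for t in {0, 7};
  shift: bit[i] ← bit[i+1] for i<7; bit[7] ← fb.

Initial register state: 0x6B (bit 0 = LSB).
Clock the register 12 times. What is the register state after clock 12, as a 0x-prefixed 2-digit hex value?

0x8D

reg_0 = 0x6B
clock 1: out=1, reg = 0xB5
clock 2: out=1, reg = 0x5A
clock 3: out=0, reg = 0x2D
clock 4: out=1, reg = 0x96
clock 5: out=0, reg = 0xCB
clock 6: out=1, reg = 0x65
clock 7: out=1, reg = 0xB2
clock 8: out=0, reg = 0xD9
clock 9: out=1, reg = 0x6C
clock 10: out=0, reg = 0x36
clock 11: out=0, reg = 0x1B
clock 12: out=1, reg = 0x8D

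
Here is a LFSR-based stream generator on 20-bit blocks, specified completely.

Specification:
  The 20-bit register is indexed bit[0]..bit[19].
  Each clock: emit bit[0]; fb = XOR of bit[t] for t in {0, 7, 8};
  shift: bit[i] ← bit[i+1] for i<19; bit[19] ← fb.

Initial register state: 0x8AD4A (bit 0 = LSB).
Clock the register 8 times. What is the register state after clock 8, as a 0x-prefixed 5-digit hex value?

reg_0 = 0x8AD4A
clock 1: out=0, reg = 0xC56A5
clock 2: out=1, reg = 0x62B52
clock 3: out=0, reg = 0xB15A9
clock 4: out=1, reg = 0xD8AD4
clock 5: out=0, reg = 0xEC56A
clock 6: out=0, reg = 0xF62B5
clock 7: out=1, reg = 0x7B15A
clock 8: out=0, reg = 0xBD8AD

0xBD8AD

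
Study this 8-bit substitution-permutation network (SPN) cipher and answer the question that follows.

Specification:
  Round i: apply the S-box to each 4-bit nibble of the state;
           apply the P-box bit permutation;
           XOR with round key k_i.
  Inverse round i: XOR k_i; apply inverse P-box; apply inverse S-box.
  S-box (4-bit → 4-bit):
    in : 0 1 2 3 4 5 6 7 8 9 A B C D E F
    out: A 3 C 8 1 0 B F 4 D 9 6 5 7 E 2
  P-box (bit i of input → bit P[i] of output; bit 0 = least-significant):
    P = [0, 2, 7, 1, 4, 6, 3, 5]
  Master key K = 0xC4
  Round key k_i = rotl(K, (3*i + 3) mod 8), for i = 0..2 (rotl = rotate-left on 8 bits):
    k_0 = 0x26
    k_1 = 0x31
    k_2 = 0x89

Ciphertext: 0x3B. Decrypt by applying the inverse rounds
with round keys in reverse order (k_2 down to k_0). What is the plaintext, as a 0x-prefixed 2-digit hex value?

s_0 = ciphertext = 0x3B
s_1 = InvRound(s_0, k_2) = 0xA2
s_2 = InvRound(s_1, k_1) = 0x49
s_3 = InvRound(s_2, k_0) = 0xE6

0xE6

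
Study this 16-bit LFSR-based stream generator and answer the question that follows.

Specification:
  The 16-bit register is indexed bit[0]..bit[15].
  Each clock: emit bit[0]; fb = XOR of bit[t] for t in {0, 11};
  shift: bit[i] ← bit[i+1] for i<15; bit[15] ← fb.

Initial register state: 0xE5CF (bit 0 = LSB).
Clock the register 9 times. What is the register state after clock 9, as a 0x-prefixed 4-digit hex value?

0xD9F2

reg_0 = 0xE5CF
clock 1: out=1, reg = 0xF2E7
clock 2: out=1, reg = 0xF973
clock 3: out=1, reg = 0x7CB9
clock 4: out=1, reg = 0x3E5C
clock 5: out=0, reg = 0x9F2E
clock 6: out=0, reg = 0xCF97
clock 7: out=1, reg = 0x67CB
clock 8: out=1, reg = 0xB3E5
clock 9: out=1, reg = 0xD9F2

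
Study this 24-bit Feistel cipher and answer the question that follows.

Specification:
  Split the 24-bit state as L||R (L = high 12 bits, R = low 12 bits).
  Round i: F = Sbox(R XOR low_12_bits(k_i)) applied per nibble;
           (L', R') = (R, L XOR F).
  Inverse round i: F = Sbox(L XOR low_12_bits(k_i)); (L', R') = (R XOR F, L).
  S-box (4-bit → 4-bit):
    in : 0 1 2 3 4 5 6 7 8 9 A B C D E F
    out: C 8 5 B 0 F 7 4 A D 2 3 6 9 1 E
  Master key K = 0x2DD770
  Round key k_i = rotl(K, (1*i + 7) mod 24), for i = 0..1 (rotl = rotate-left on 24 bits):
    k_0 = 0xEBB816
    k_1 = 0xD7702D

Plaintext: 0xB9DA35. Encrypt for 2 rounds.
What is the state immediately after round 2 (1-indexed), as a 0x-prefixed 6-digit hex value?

0xEC6B26

s_0 = plaintext = 0xB9DA35
s_1 = Round(s_0, k_0) = 0xA35EC6
s_2 = Round(s_1, k_1) = 0xEC6B26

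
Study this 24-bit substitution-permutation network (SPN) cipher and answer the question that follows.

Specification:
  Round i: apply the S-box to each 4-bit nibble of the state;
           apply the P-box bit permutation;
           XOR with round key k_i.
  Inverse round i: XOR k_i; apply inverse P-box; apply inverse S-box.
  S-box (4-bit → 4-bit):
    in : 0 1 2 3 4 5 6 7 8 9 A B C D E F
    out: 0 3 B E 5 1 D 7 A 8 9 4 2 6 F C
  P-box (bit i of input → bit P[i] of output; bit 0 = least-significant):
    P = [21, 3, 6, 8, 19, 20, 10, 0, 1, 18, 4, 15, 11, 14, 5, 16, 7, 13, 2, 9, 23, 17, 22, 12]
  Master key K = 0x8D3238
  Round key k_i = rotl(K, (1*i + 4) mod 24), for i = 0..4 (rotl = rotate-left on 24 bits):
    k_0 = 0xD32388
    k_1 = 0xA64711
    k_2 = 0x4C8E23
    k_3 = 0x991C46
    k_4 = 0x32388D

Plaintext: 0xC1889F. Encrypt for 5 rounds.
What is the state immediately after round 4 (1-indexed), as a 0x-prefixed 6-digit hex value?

s_0 = plaintext = 0xC1889F
s_1 = Round(s_0, k_0) = 0xD4C249
s_2 = Round(s_1, k_1) = 0xE88297
s_3 = Round(s_2, k_2) = 0xAB7C68
s_4 = Round(s_3, k_3) = 0x15416B
s_5 = Round(s_4, k_4) = 0xBC346E

0x15416B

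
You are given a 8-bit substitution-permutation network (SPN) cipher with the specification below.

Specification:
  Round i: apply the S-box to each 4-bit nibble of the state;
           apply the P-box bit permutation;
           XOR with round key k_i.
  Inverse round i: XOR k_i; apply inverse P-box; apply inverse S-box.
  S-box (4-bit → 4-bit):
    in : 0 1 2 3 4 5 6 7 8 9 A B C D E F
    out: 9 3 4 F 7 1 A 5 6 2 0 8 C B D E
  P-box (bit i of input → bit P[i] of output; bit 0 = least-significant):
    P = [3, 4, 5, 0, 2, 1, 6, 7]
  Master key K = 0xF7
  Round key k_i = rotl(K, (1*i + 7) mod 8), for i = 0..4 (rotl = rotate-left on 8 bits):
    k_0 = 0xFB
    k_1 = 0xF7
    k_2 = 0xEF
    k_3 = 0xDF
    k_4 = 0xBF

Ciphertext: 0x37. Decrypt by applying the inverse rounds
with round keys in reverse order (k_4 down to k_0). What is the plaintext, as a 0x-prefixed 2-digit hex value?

0x98

s_0 = ciphertext = 0x37
s_1 = InvRound(s_0, k_4) = 0xB5
s_2 = InvRound(s_1, k_3) = 0x87
s_3 = InvRound(s_2, k_2) = 0x27
s_4 = InvRound(s_3, k_1) = 0xC9
s_5 = InvRound(s_4, k_0) = 0x98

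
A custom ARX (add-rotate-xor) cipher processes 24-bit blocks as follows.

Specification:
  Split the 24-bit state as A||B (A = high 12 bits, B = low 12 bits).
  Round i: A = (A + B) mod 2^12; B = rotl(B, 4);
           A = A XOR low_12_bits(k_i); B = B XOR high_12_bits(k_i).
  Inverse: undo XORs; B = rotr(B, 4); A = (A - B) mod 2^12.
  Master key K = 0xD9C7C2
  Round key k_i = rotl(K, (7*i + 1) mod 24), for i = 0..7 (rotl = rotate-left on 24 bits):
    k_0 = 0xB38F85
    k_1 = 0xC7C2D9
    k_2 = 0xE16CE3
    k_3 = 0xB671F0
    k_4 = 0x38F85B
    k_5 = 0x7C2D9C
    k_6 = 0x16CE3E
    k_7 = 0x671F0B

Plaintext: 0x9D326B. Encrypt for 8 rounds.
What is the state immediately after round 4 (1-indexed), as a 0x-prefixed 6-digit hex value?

s_0 = plaintext = 0x9D326B
s_1 = Round(s_0, k_0) = 0x3BBD8A
s_2 = Round(s_1, k_1) = 0x39C4D1
s_3 = Round(s_2, k_2) = 0x48E302
s_4 = Round(s_3, k_3) = 0x660B44
s_5 = Round(s_4, k_4) = 0x9FF7C4
s_6 = Round(s_5, k_5) = 0xC5FB85
s_7 = Round(s_6, k_6) = 0x9DA937
s_8 = Round(s_7, k_7) = 0xC1A508

0x660B44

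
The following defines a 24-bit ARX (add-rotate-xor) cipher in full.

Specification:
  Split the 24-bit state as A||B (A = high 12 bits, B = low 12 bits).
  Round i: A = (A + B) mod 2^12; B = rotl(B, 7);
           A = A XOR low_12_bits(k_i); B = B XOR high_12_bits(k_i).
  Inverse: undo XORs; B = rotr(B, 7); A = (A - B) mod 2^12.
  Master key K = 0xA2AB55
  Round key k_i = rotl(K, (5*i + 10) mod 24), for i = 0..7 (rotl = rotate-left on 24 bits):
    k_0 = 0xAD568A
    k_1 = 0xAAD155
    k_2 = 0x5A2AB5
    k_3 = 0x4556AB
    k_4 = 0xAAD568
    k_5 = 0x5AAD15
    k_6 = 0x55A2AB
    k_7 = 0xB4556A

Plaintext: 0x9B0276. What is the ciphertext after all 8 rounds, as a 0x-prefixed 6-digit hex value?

0x5B14F0

s_0 = plaintext = 0x9B0276
s_1 = Round(s_0, k_0) = 0xAAC1C6
s_2 = Round(s_1, k_1) = 0xD279A3
s_3 = Round(s_2, k_2) = 0xC7F46F
s_4 = Round(s_3, k_3) = 0x6453F6
s_5 = Round(s_4, k_4) = 0xF531B2
s_6 = Round(s_5, k_5) = 0xC10CA7
s_7 = Round(s_6, k_6) = 0xA1C6BF
s_8 = Round(s_7, k_7) = 0x5B14F0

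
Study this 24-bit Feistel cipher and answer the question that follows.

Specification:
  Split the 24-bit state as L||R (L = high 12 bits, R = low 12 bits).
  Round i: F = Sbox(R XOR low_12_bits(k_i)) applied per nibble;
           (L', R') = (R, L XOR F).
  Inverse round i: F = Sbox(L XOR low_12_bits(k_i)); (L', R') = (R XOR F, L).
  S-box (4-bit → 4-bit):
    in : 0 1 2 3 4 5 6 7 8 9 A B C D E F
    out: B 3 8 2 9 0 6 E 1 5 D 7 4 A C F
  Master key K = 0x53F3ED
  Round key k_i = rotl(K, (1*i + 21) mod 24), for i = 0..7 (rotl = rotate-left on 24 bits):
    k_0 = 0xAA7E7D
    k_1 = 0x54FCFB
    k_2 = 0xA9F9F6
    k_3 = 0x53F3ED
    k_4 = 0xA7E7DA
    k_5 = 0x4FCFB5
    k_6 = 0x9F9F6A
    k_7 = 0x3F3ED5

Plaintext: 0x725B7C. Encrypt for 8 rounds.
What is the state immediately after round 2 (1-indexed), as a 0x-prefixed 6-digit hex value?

0x796C16

s_0 = plaintext = 0x725B7C
s_1 = Round(s_0, k_0) = 0xB7C796
s_2 = Round(s_1, k_1) = 0x796C16
s_3 = Round(s_2, k_2) = 0xC1675D
s_4 = Round(s_3, k_3) = 0x75D56D
s_5 = Round(s_4, k_4) = 0x56DF23
s_6 = Round(s_5, k_5) = 0xF23E3B
s_7 = Round(s_6, k_6) = 0xE3BC20
s_8 = Round(s_7, k_7) = 0xC206CB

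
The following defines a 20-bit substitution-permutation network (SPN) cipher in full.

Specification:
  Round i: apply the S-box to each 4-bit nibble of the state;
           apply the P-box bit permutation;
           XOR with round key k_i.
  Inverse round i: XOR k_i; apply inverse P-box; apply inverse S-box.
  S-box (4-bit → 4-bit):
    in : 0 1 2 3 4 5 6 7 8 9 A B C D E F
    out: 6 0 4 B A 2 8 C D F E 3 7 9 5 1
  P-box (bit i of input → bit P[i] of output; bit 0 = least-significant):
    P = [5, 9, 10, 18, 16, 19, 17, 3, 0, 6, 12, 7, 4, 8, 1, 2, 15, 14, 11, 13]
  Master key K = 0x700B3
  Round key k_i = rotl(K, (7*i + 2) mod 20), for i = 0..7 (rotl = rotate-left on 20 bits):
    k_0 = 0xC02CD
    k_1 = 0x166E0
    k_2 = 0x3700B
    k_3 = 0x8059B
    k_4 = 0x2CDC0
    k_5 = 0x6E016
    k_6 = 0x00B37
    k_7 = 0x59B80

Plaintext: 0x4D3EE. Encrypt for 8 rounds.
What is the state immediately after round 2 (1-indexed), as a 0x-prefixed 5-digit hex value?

s_0 = plaintext = 0x4D3EE
s_1 = Round(s_0, k_0) = 0xF6638
s_2 = Round(s_1, k_1) = 0xCE24C
s_3 = Round(s_2, k_2) = 0xBAE31
s_4 = Round(s_3, k_3) = 0x1D494
s_5 = Round(s_4, k_4) = 0xDCF1C
s_6 = Round(s_5, k_5) = 0x64725
s_7 = Round(s_6, k_6) = 0x238B3
s_8 = Round(s_7, k_7) = 0x88035

0xCE24C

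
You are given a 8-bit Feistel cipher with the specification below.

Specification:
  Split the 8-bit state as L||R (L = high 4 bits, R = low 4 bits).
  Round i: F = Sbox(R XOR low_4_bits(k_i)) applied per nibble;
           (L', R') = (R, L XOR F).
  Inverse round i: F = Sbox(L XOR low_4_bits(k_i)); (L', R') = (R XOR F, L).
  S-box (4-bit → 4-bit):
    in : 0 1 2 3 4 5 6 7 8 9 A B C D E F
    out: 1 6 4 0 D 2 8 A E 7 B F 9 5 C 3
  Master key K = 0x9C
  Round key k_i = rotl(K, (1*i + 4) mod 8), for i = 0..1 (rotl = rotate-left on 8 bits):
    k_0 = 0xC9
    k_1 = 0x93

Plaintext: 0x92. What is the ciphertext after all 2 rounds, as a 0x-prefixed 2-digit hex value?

0x60

s_0 = plaintext = 0x92
s_1 = Round(s_0, k_0) = 0x26
s_2 = Round(s_1, k_1) = 0x60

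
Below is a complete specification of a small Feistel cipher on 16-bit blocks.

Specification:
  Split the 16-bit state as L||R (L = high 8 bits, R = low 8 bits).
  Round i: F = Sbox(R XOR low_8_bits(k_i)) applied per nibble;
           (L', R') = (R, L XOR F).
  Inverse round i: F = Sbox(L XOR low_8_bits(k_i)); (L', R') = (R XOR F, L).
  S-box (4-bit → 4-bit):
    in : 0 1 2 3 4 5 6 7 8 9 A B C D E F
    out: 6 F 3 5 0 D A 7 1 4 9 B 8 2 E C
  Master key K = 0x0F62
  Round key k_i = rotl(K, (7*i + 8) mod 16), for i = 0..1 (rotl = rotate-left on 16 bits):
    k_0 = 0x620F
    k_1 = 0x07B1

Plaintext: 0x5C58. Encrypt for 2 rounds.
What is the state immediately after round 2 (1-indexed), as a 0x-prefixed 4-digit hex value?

0x8B01

s_0 = plaintext = 0x5C58
s_1 = Round(s_0, k_0) = 0x588B
s_2 = Round(s_1, k_1) = 0x8B01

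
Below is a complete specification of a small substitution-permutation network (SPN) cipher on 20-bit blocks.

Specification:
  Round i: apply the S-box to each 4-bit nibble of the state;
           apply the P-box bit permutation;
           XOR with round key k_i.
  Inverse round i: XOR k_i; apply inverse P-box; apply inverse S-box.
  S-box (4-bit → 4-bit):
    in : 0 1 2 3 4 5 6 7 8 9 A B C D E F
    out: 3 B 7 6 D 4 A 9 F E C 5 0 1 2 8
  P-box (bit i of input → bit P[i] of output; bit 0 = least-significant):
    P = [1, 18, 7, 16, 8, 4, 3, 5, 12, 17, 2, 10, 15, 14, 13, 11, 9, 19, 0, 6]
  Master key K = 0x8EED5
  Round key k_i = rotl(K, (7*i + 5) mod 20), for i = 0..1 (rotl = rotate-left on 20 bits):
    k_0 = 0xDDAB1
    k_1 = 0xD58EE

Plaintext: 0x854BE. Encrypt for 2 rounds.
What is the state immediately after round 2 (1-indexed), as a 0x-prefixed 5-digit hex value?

0x50A8E

s_0 = plaintext = 0x854BE
s_1 = Round(s_0, k_0) = 0x1EDFC
s_2 = Round(s_1, k_1) = 0x50A8E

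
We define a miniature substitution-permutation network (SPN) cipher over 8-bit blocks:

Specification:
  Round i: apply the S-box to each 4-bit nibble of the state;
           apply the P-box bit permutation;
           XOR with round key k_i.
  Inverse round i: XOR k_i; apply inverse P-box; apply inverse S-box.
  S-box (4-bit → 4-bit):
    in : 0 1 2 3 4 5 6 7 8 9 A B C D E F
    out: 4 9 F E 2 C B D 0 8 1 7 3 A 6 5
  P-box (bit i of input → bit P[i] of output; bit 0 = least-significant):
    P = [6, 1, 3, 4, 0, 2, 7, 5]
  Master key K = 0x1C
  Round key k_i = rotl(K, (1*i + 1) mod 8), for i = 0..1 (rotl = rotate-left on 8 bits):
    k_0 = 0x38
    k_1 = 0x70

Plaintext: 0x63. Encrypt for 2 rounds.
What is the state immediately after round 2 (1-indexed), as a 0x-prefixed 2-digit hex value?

0xA8

s_0 = plaintext = 0x63
s_1 = Round(s_0, k_0) = 0x07
s_2 = Round(s_1, k_1) = 0xA8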